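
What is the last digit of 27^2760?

1

Powers of 7 mod 10 repeat with period 4: 7, 9, 3, 1.
2760 leaves remainder 0 on division by 4, so 27^2760 ends in 1.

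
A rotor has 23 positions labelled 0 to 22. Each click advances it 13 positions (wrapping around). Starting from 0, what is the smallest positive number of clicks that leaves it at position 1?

16

13·16 = 208 = 9·23 + 1, so 13⁻¹ ≡ 16 (mod 23).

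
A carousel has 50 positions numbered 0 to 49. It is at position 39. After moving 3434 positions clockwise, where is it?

3434 = 68·50 + 34, so 3434 mod 50 = 34.
(39 + 34) mod 50 = 23.

23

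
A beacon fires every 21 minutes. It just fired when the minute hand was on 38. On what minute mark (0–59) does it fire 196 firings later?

196·21 = 4116.
4116 mod 60 = 36 (since 68·60 = 4080).
(38 + 36) mod 60 = 14.

14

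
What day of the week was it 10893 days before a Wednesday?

Dividing 10893 by 7 gives quotient 1556 and remainder 1.
Wednesday − 1 day → Tuesday.

Tuesday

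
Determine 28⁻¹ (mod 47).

42

47 = 1·28 + 19
28 = 1·19 + 9
19 = 2·9 + 1
9 = 9·1 + 0
Back-substituting gives 28·42 ≡ 1 (mod 47).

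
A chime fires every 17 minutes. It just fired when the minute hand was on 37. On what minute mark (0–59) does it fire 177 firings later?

177·17 = 3009.
Dividing 3009 by 60 gives quotient 50 and remainder 9.
(37 + 9) mod 60 = 46.

46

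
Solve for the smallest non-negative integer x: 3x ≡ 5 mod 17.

The inverse of 3 mod 17 is 6 (since 3·6 = 18 ≡ 1).
Multiplying both sides by 6: x ≡ 6·5 = 30 ≡ 13 (mod 17).
Check: 3·13 = 39 = 2·17 + 5.

13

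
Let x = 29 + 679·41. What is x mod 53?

43

679·41 = 27839.
27839 mod 53 = 14 (since 525·53 = 27825).
(29 + 14) mod 53 = 43.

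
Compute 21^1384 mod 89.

Square-and-reduce mod 89: 21^1≡21, 21^2≡85, 21^4≡16, 21^8≡78, 21^16≡32, 21^32≡45, 21^64≡67, 21^128≡39, 21^256≡8, 21^512≡64, 21^1024≡2.
Since 1384 = 8 + 32 + 64 + 256 + 1024 in binary, 21^1384 ≡ 78·45·67·8·2 ≡ 67 (mod 89).

67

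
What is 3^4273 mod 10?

3

Last digits of 3^n: 3, 9, 7, 1 (period 4).
4273 leaves remainder 1 on division by 4, so 3^4273 ends in 3.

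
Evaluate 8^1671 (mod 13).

By repeated squaring mod 13: 8^1≡8, 8^2≡12, 8^4≡1, 8^8≡1, 8^16≡1, 8^32≡1, 8^64≡1, 8^128≡1, 8^256≡1, 8^512≡1, 8^1024≡1.
1671 = 1 + 2 + 4 + 128 + 512 + 1024, so 8^1671 ≡ 8·12·1·1·1·1 ≡ 5 (mod 13).

5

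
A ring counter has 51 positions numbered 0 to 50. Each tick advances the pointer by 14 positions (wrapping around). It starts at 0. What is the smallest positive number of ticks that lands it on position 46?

47

The inverse of 14 mod 51 is 11 (since 14·11 = 154 ≡ 1).
Multiplying both sides by 11: x ≡ 11·46 = 506 ≡ 47 (mod 51).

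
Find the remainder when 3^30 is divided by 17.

Square-and-reduce mod 17: 3^1≡3, 3^2≡9, 3^4≡13, 3^8≡16, 3^16≡1.
30 = 2 + 4 + 8 + 16, so 3^30 ≡ 9·13·16·1 ≡ 2 (mod 17).

2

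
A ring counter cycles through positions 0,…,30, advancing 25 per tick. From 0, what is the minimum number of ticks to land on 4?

20

25⁻¹ ≡ 5 (mod 31) because 25·5 = 125 = 4·31 + 1.
So x ≡ 5·4 = 20 ≡ 20 (mod 31).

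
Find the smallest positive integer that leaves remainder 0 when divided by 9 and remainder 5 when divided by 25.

Since 25·4 ≡ 1 (mod 9), take x = 5 + 25·((0−5)·4 mod 9) = 5 + 25·7 = 180.
Check: 180 mod 9 = 0, 180 mod 25 = 5.

180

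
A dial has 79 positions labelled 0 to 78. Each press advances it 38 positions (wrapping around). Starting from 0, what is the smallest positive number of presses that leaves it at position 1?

52

38·52 = 1976 = 25·79 + 1, so 38⁻¹ ≡ 52 (mod 79).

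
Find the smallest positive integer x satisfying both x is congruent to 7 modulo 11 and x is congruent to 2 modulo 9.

x ≡ 2 (mod 9) gives x ∈ {2, 11, 20, 29}.
The first of these with x mod 11 = 7 is 29.

29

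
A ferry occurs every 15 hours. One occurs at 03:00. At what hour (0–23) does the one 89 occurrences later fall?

18

89·15 = 1335.
1335 = 55·24 + 15, so 1335 mod 24 = 15.
(3 + 15) mod 24 = 18.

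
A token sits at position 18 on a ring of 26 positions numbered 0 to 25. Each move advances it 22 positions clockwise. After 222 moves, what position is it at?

14

222·22 = 4884.
4884 − 187·26 = 22, so 4884 ≡ 22 (mod 26).
(18 + 22) mod 26 = 14.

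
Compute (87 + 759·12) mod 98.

81

759·12 = 9108.
9108 mod 98 = 92 (since 92·98 = 9016).
(87 + 92) mod 98 = 81.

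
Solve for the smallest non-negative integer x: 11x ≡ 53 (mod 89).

11⁻¹ ≡ 81 (mod 89) because 11·81 = 891 = 10·89 + 1.
Multiplying both sides by 81: x ≡ 81·53 = 4293 ≡ 21 (mod 89).
Check: 11·21 = 231 = 2·89 + 53.

21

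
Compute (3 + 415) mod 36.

22

415 mod 36 = 19 (since 11·36 = 396).
(3 + 19) mod 36 = 22.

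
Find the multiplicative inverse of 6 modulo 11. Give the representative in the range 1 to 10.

2

6·2 = 12 = 1·11 + 1, so 6⁻¹ ≡ 2 (mod 11).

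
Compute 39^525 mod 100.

99

By repeated squaring mod 100: 39^1≡39, 39^2≡21, 39^4≡41, 39^8≡81, 39^16≡61, 39^32≡21, 39^64≡41, 39^128≡81, 39^256≡61, 39^512≡21.
Since 525 = 1 + 4 + 8 + 512 in binary, 39^525 ≡ 39·41·81·21 ≡ 99 (mod 100).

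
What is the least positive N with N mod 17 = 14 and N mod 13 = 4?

82

x ≡ 4 (mod 13) gives x ∈ {4, 17, 30, 43, 56, 69, 82}.
The first of these with x mod 17 = 14 is 82.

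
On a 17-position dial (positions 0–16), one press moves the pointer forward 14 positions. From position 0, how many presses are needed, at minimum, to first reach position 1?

14·11 = 154 = 9·17 + 1, so 14⁻¹ ≡ 11 (mod 17).

11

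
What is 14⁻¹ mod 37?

37 = 2·14 + 9
14 = 1·9 + 5
9 = 1·5 + 4
5 = 1·4 + 1
4 = 4·1 + 0
Back-substituting gives 14·8 ≡ 1 (mod 37).

8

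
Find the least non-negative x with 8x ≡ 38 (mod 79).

64

8⁻¹ ≡ 10 (mod 79) because 8·10 = 80 = 1·79 + 1.
Multiplying both sides by 10: x ≡ 10·38 = 380 ≡ 64 (mod 79).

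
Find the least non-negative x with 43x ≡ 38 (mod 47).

43⁻¹ ≡ 35 (mod 47) because 43·35 = 1505 = 32·47 + 1.
So x ≡ 35·38 = 1330 ≡ 14 (mod 47).

14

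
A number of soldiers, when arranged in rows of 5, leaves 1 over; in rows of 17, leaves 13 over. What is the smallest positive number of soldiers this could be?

81

x ≡ 1 (mod 5) gives x ∈ {1, 6, 11, 16, 21, 26, 31, 36, …}.
The first of these with x mod 17 = 13 is 81.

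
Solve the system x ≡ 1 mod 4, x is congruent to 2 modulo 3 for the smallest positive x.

5

x ≡ 2 (mod 3) gives x ∈ {2, 5}.
The first of these with x mod 4 = 1 is 5.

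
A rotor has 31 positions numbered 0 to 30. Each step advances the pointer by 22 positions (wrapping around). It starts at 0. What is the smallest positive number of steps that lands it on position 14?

The inverse of 22 mod 31 is 24 (since 22·24 = 528 ≡ 1).
So x ≡ 24·14 = 336 ≡ 26 (mod 31).
Check: 22·26 = 572 = 18·31 + 14.

26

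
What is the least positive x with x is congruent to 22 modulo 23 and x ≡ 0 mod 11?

22

x ≡ 0 (mod 11) gives x ∈ {0, 11, 22}.
The first of these with x mod 23 = 22 is 22.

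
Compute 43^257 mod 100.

Square-and-reduce mod 100: 43^1≡43, 43^2≡49, 43^4≡1, 43^8≡1, 43^16≡1, 43^32≡1, 43^64≡1, 43^128≡1, 43^256≡1.
Since 257 = 1 + 256 in binary, 43^257 ≡ 43·1 ≡ 43 (mod 100).

43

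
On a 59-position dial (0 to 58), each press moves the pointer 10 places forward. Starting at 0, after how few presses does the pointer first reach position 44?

28

The inverse of 10 mod 59 is 6 (since 10·6 = 60 ≡ 1).
So x ≡ 6·44 = 264 ≡ 28 (mod 59).
Check: 10·28 = 280 = 4·59 + 44.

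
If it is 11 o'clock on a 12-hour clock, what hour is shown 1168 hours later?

1168 mod 12 = 4 (since 97·12 = 1164).
11 + 4 → 3 on a 12-hour dial.

3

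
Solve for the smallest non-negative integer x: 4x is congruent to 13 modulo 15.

The inverse of 4 mod 15 is 4 (since 4·4 = 16 ≡ 1).
Multiplying both sides by 4: x ≡ 4·13 = 52 ≡ 7 (mod 15).

7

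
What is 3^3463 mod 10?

Last digits of 3^n: 3, 9, 7, 1 (period 4).
3463 leaves remainder 3 on division by 4, so 3^3463 ends in 7.

7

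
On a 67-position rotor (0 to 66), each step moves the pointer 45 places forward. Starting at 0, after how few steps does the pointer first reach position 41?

The inverse of 45 mod 67 is 3 (since 45·3 = 135 ≡ 1).
So x ≡ 3·41 = 123 ≡ 56 (mod 67).
Check: 45·56 = 2520 = 37·67 + 41.

56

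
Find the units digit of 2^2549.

2

Powers of 2 mod 10 repeat with period 4: 2, 4, 8, 6.
2549 leaves remainder 1 on division by 4, so 2^2549 ends in 2.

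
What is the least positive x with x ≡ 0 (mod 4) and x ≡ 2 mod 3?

x ≡ 2 (mod 3) gives x ∈ {2, 5, 8}.
The first of these with x mod 4 = 0 is 8.

8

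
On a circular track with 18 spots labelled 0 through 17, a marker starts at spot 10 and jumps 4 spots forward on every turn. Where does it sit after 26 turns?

6

26·4 = 104.
Dividing 104 by 18 gives quotient 5 and remainder 14.
(10 + 14) mod 18 = 6.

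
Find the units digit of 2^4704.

6

Last digits of 2^n: 2, 4, 8, 6 (period 4).
4704 mod 4 = 0, so the last digit matches 2^4 = 6.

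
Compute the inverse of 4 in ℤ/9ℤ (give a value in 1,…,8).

4·7 = 28 = 3·9 + 1, so 4⁻¹ ≡ 7 (mod 9).

7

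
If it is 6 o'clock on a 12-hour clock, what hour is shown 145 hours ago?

5

145 − 12·12 = 1, so 145 ≡ 1 (mod 12).
6 − 1 → 5 on a 12-hour dial.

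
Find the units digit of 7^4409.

7

The units digit of 7^n cycles with period 4: 7, 9, 3, 1, …
4409 leaves remainder 1 on division by 4, so 7^4409 ends in 7.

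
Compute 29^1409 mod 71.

Successive squares of 29 mod 71: 29^1≡29, 29^2≡60, 29^4≡50, 29^8≡15, 29^16≡12, 29^32≡2, 29^64≡4, 29^128≡16, 29^256≡43, 29^512≡3, 29^1024≡9.
1409 = 1 + 128 + 256 + 1024, so 29^1409 ≡ 29·16·43·9 ≡ 9 (mod 71).

9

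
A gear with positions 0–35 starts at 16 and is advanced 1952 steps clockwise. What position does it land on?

1952 = 54·36 + 8, so 1952 mod 36 = 8.
(16 + 8) mod 36 = 24.

24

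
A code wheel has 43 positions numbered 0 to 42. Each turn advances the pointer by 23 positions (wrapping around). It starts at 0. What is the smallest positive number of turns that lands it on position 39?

26

The inverse of 23 mod 43 is 15 (since 23·15 = 345 ≡ 1).
So x ≡ 15·39 = 585 ≡ 26 (mod 43).
Check: 23·26 = 598 = 13·43 + 39.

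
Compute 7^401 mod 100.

7

Square-and-reduce mod 100: 7^1≡7, 7^2≡49, 7^4≡1, 7^8≡1, 7^16≡1, 7^32≡1, 7^64≡1, 7^128≡1, 7^256≡1.
401 = 1 + 16 + 128 + 256, so 7^401 ≡ 7·1·1·1 ≡ 7 (mod 100).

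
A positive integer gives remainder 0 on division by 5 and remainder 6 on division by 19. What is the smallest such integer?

x ≡ 0 (mod 5) gives x ∈ {0, 5, 10, 15, 20, 25}.
The first of these with x mod 19 = 6 is 25.

25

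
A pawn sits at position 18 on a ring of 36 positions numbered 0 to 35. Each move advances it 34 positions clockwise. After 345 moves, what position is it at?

345·34 = 11730.
11730 − 325·36 = 30, so 11730 ≡ 30 (mod 36).
(18 + 30) mod 36 = 12.

12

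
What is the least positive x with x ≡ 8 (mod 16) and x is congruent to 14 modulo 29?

Since 29·5 ≡ 1 (mod 16), take x = 14 + 29·((8−14)·5 mod 16) = 14 + 29·2 = 72.
Check: 72 mod 16 = 8, 72 mod 29 = 14.

72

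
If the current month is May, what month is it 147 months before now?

February

147 = 12·12 + 3, so 147 mod 12 = 3.
May − 3 months → February.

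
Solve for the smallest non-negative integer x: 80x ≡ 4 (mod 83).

The inverse of 80 mod 83 is 55 (since 80·55 = 4400 ≡ 1).
So x ≡ 55·4 = 220 ≡ 54 (mod 83).
Check: 80·54 = 4320 = 52·83 + 4.

54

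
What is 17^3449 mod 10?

Powers of 7 mod 10 repeat with period 4: 7, 9, 3, 1.
3449 leaves remainder 1 on division by 4, so 17^3449 ends in 7.

7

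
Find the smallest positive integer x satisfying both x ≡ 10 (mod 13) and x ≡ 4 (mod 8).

x ≡ 4 (mod 8) gives x ∈ {4, 12, 20, 28, 36}.
The first of these with x mod 13 = 10 is 36.

36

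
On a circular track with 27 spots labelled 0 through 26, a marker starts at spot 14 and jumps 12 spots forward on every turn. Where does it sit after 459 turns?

459·12 = 5508.
Dividing 5508 by 27 gives quotient 204 and remainder 0.
(14 + 0) mod 27 = 14.

14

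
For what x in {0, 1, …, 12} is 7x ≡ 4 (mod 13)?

8

7⁻¹ ≡ 2 (mod 13) because 7·2 = 14 = 1·13 + 1.
Multiplying both sides by 2: x ≡ 2·4 = 8 ≡ 8 (mod 13).
Check: 7·8 = 56 = 4·13 + 4.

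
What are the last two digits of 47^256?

Square-and-reduce mod 100: 47^1≡47, 47^2≡9, 47^4≡81, 47^8≡61, 47^16≡21, 47^32≡41, 47^64≡81, 47^128≡61, 47^256≡21.
256 = 256, so 47^256 ≡ 21 ≡ 21 (mod 100).

21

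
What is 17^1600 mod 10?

1

The units digit of 17^n cycles with period 4: 7, 9, 3, 1, …
1600 leaves remainder 0 on division by 4, so 17^1600 ends in 1.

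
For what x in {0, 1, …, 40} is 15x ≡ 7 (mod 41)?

15⁻¹ ≡ 11 (mod 41) because 15·11 = 165 = 4·41 + 1.
So x ≡ 11·7 = 77 ≡ 36 (mod 41).

36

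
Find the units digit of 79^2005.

The units digit of 79^n cycles with period 2: 9, 1, …
2005 leaves remainder 1 on division by 2, so 79^2005 ends in 9.

9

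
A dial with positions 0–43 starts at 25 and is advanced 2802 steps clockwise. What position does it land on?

2802 mod 44 = 30 (since 63·44 = 2772).
(25 + 30) mod 44 = 11.

11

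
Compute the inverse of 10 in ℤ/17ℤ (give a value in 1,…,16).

12

17 = 1·10 + 7
10 = 1·7 + 3
7 = 2·3 + 1
3 = 3·1 + 0
Back-substituting gives 10·12 ≡ 1 (mod 17).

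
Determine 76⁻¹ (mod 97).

76·60 = 4560 = 47·97 + 1, so 76⁻¹ ≡ 60 (mod 97).

60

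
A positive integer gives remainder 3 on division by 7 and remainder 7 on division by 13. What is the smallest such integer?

x ≡ 3 (mod 7) gives x ∈ {3, 10, 17, 24, 31, 38, 45, 52, …}.
The first of these with x mod 13 = 7 is 59.

59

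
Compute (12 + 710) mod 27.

20

Dividing 710 by 27 gives quotient 26 and remainder 8.
(12 + 8) mod 27 = 20.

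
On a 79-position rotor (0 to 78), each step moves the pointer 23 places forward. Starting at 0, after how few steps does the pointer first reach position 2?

31

23⁻¹ ≡ 55 (mod 79) because 23·55 = 1265 = 16·79 + 1.
Multiplying both sides by 55: x ≡ 55·2 = 110 ≡ 31 (mod 79).
Check: 23·31 = 713 = 9·79 + 2.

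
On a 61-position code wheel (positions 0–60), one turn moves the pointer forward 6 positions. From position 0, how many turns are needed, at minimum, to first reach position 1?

51

61 = 10·6 + 1
6 = 6·1 + 0
Back-substituting gives 6·51 ≡ 1 (mod 61).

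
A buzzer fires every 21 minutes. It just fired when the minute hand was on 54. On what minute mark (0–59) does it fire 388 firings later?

42

388·21 = 8148.
Dividing 8148 by 60 gives quotient 135 and remainder 48.
(54 + 48) mod 60 = 42.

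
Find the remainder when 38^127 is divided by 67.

Successive squares of 38 mod 67: 38^1≡38, 38^2≡37, 38^4≡29, 38^8≡37, 38^16≡29, 38^32≡37, 38^64≡29.
Since 127 = 1 + 2 + 4 + 8 + 16 + 32 + 64 in binary, 38^127 ≡ 38·37·29·37·29·37·29 ≡ 38 (mod 67).

38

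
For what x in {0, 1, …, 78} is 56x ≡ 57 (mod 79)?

25

The inverse of 56 mod 79 is 24 (since 56·24 = 1344 ≡ 1).
Multiplying both sides by 24: x ≡ 24·57 = 1368 ≡ 25 (mod 79).
Check: 56·25 = 1400 = 17·79 + 57.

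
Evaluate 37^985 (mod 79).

66

Successive squares of 37 mod 79: 37^1≡37, 37^2≡26, 37^4≡44, 37^8≡40, 37^16≡20, 37^32≡5, 37^64≡25, 37^128≡72, 37^256≡49, 37^512≡31.
985 = 1 + 8 + 16 + 64 + 128 + 256 + 512, so 37^985 ≡ 37·40·20·25·72·49·31 ≡ 66 (mod 79).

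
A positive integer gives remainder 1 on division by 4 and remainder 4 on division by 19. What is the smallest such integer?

61

x ≡ 1 (mod 4) gives x ∈ {1, 5, 9, 13, 17, 21, 25, 29, …}.
The first of these with x mod 19 = 4 is 61.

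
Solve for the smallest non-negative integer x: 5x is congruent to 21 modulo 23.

5⁻¹ ≡ 14 (mod 23) because 5·14 = 70 = 3·23 + 1.
So x ≡ 14·21 = 294 ≡ 18 (mod 23).

18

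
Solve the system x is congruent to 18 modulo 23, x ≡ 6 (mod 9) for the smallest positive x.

87

x ≡ 6 (mod 9) gives x ∈ {6, 15, 24, 33, 42, 51, 60, 69, …}.
The first of these with x mod 23 = 18 is 87.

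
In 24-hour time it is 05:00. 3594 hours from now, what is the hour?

23

3594 = 149·24 + 18, so 3594 mod 24 = 18.
(5 + 18) mod 24 = 23.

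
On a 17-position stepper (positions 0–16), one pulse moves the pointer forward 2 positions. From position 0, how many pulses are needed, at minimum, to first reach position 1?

17 = 8·2 + 1
2 = 2·1 + 0
Back-substituting gives 2·9 ≡ 1 (mod 17).

9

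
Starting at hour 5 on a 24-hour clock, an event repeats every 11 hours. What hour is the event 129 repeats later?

8

129·11 = 1419.
1419 mod 24 = 3 (since 59·24 = 1416).
(5 + 3) mod 24 = 8.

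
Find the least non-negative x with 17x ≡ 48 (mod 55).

17⁻¹ ≡ 13 (mod 55) because 17·13 = 221 = 4·55 + 1.
Multiplying both sides by 13: x ≡ 13·48 = 624 ≡ 19 (mod 55).

19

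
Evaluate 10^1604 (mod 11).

1

Successive squares of 10 mod 11: 10^1≡10, 10^2≡1, 10^4≡1, 10^8≡1, 10^16≡1, 10^32≡1, 10^64≡1, 10^128≡1, 10^256≡1, 10^512≡1, 10^1024≡1.
1604 = 4 + 64 + 512 + 1024, so 10^1604 ≡ 1·1·1·1 ≡ 1 (mod 11).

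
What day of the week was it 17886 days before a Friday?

17886 − 2555·7 = 1, so 17886 ≡ 1 (mod 7).
Friday − 1 day → Thursday.

Thursday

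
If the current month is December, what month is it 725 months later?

725 = 60·12 + 5, so 725 mod 12 = 5.
December + 5 months → May.

May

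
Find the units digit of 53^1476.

1

The units digit of 53^n cycles with period 4: 3, 9, 7, 1, …
1476 mod 4 = 0, so the last digit matches 3^4 = 1.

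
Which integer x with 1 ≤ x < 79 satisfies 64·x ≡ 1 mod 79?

21

64·21 = 1344 = 17·79 + 1, so 64⁻¹ ≡ 21 (mod 79).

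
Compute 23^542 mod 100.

29

Square-and-reduce mod 100: 23^1≡23, 23^2≡29, 23^4≡41, 23^8≡81, 23^16≡61, 23^32≡21, 23^64≡41, 23^128≡81, 23^256≡61, 23^512≡21.
Since 542 = 2 + 4 + 8 + 16 + 512 in binary, 23^542 ≡ 29·41·81·61·21 ≡ 29 (mod 100).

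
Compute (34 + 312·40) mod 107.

102

312·40 = 12480.
12480 − 116·107 = 68, so 12480 ≡ 68 (mod 107).
(34 + 68) mod 107 = 102.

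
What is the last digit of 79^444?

Powers of 9 mod 10 repeat with period 2: 9, 1.
444 leaves remainder 0 on division by 2, so 79^444 ends in 1.

1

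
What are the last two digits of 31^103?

Successive squares of 31 mod 100: 31^1≡31, 31^2≡61, 31^4≡21, 31^8≡41, 31^16≡81, 31^32≡61, 31^64≡21.
103 = 1 + 2 + 4 + 32 + 64, so 31^103 ≡ 31·61·21·61·21 ≡ 91 (mod 100).

91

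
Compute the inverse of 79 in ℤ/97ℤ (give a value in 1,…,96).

70

79·70 = 5530 = 57·97 + 1, so 79⁻¹ ≡ 70 (mod 97).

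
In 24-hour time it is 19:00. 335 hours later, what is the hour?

18

335 = 13·24 + 23, so 335 mod 24 = 23.
(19 + 23) mod 24 = 18.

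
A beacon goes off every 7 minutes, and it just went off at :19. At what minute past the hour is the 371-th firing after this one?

371·7 = 2597.
2597 = 43·60 + 17, so 2597 mod 60 = 17.
(19 + 17) mod 60 = 36.

36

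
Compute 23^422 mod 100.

29

Square-and-reduce mod 100: 23^1≡23, 23^2≡29, 23^4≡41, 23^8≡81, 23^16≡61, 23^32≡21, 23^64≡41, 23^128≡81, 23^256≡61.
422 = 2 + 4 + 32 + 128 + 256, so 23^422 ≡ 29·41·21·81·61 ≡ 29 (mod 100).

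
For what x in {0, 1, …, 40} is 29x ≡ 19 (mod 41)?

29⁻¹ ≡ 17 (mod 41) because 29·17 = 493 = 12·41 + 1.
So x ≡ 17·19 = 323 ≡ 36 (mod 41).

36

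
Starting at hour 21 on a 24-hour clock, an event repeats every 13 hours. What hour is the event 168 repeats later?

168·13 = 2184.
2184 − 91·24 = 0, so 2184 ≡ 0 (mod 24).
(21 + 0) mod 24 = 21.

21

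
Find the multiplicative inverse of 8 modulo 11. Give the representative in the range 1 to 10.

11 = 1·8 + 3
8 = 2·3 + 2
3 = 1·2 + 1
2 = 2·1 + 0
Back-substituting gives 8·7 ≡ 1 (mod 11).

7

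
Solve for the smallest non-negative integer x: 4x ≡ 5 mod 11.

4

The inverse of 4 mod 11 is 3 (since 4·3 = 12 ≡ 1).
So x ≡ 3·5 = 15 ≡ 4 (mod 11).
Check: 4·4 = 16 = 1·11 + 5.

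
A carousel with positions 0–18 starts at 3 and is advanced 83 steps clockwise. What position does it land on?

83 mod 19 = 7 (since 4·19 = 76).
(3 + 7) mod 19 = 10.

10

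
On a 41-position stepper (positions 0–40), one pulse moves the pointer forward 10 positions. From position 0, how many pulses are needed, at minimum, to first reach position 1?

41 = 4·10 + 1
10 = 10·1 + 0
Back-substituting gives 10·37 ≡ 1 (mod 41).

37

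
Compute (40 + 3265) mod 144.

3265 mod 144 = 97 (since 22·144 = 3168).
(40 + 97) mod 144 = 137.

137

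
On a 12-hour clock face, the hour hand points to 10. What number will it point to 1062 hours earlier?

Dividing 1062 by 12 gives quotient 88 and remainder 6.
10 − 6 → 4 on a 12-hour dial.

4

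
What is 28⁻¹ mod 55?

2

28·2 = 56 = 1·55 + 1, so 28⁻¹ ≡ 2 (mod 55).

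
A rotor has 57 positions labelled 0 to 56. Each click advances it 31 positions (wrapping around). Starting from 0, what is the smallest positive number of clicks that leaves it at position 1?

46

31·46 = 1426 = 25·57 + 1, so 31⁻¹ ≡ 46 (mod 57).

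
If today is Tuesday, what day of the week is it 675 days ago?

675 mod 7 = 3 (since 96·7 = 672).
Tuesday − 3 days → Saturday.

Saturday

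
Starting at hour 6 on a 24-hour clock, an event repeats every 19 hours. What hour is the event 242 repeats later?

20

242·19 = 4598.
4598 mod 24 = 14 (since 191·24 = 4584).
(6 + 14) mod 24 = 20.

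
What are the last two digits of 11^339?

Square-and-reduce mod 100: 11^1≡11, 11^2≡21, 11^4≡41, 11^8≡81, 11^16≡61, 11^32≡21, 11^64≡41, 11^128≡81, 11^256≡61.
339 = 1 + 2 + 16 + 64 + 256, so 11^339 ≡ 11·21·61·41·61 ≡ 91 (mod 100).

91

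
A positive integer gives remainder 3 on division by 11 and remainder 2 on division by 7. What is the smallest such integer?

58

x ≡ 2 (mod 7) gives x ∈ {2, 9, 16, 23, 30, 37, 44, 51, …}.
The first of these with x mod 11 = 3 is 58.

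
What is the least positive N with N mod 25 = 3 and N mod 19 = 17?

Since 19·4 ≡ 1 (mod 25), take x = 17 + 19·((3−17)·4 mod 25) = 17 + 19·19 = 378.
Check: 378 mod 25 = 3, 378 mod 19 = 17.

378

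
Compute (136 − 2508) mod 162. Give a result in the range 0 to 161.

58

2508 mod 162 = 78 (since 15·162 = 2430).
(136 − 78) mod 162 = 58.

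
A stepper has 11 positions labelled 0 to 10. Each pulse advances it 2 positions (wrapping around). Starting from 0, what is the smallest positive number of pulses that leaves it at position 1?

6

11 = 5·2 + 1
2 = 2·1 + 0
Back-substituting gives 2·6 ≡ 1 (mod 11).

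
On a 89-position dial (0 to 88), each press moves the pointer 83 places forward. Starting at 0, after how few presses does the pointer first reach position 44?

52

The inverse of 83 mod 89 is 74 (since 83·74 = 6142 ≡ 1).
Multiplying both sides by 74: x ≡ 74·44 = 3256 ≡ 52 (mod 89).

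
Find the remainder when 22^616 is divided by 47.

4

By repeated squaring mod 47: 22^1≡22, 22^2≡14, 22^4≡8, 22^8≡17, 22^16≡7, 22^32≡2, 22^64≡4, 22^128≡16, 22^256≡21, 22^512≡18.
Since 616 = 8 + 32 + 64 + 512 in binary, 22^616 ≡ 17·2·4·18 ≡ 4 (mod 47).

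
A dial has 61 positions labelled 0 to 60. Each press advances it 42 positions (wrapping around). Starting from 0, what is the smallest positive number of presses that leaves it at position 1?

16

61 = 1·42 + 19
42 = 2·19 + 4
19 = 4·4 + 3
4 = 1·3 + 1
3 = 3·1 + 0
Back-substituting gives 42·16 ≡ 1 (mod 61).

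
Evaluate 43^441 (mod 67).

Square-and-reduce mod 67: 43^1≡43, 43^2≡40, 43^4≡59, 43^8≡64, 43^16≡9, 43^32≡14, 43^64≡62, 43^128≡25, 43^256≡22.
Since 441 = 1 + 8 + 16 + 32 + 128 + 256 in binary, 43^441 ≡ 43·64·9·14·25·22 ≡ 43 (mod 67).

43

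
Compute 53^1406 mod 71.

Square-and-reduce mod 71: 53^1≡53, 53^2≡40, 53^4≡38, 53^8≡24, 53^16≡8, 53^32≡64, 53^64≡49, 53^128≡58, 53^256≡27, 53^512≡19, 53^1024≡6.
1406 = 2 + 4 + 8 + 16 + 32 + 64 + 256 + 1024, so 53^1406 ≡ 40·38·24·8·64·49·27·6 ≡ 29 (mod 71).

29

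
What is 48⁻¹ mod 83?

83 = 1·48 + 35
48 = 1·35 + 13
35 = 2·13 + 9
13 = 1·9 + 4
9 = 2·4 + 1
4 = 4·1 + 0
Back-substituting gives 48·64 ≡ 1 (mod 83).

64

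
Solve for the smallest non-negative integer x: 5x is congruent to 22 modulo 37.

The inverse of 5 mod 37 is 15 (since 5·15 = 75 ≡ 1).
So x ≡ 15·22 = 330 ≡ 34 (mod 37).

34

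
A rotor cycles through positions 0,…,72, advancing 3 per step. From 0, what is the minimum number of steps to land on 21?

7

The inverse of 3 mod 73 is 49 (since 3·49 = 147 ≡ 1).
Multiplying both sides by 49: x ≡ 49·21 = 1029 ≡ 7 (mod 73).
Check: 3·7 = 21 = 0·73 + 21.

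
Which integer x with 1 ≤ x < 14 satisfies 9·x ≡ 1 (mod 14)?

11

14 = 1·9 + 5
9 = 1·5 + 4
5 = 1·4 + 1
4 = 4·1 + 0
Back-substituting gives 9·11 ≡ 1 (mod 14).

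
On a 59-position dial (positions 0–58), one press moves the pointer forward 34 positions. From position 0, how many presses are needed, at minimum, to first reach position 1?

59 = 1·34 + 25
34 = 1·25 + 9
25 = 2·9 + 7
9 = 1·7 + 2
7 = 3·2 + 1
2 = 2·1 + 0
Back-substituting gives 34·33 ≡ 1 (mod 59).

33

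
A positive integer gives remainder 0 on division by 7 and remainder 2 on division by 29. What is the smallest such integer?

147

Since 29·1 ≡ 1 (mod 7), take x = 2 + 29·((0−2)·1 mod 7) = 2 + 29·5 = 147.
Check: 147 mod 7 = 0, 147 mod 29 = 2.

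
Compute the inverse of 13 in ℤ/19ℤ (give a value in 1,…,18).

3

13·3 = 39 = 2·19 + 1, so 13⁻¹ ≡ 3 (mod 19).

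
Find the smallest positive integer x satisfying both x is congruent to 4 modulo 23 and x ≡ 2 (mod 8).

50

Since 8·3 ≡ 1 (mod 23), take x = 2 + 8·((4−2)·3 mod 23) = 2 + 8·6 = 50.
Check: 50 mod 23 = 4, 50 mod 8 = 2.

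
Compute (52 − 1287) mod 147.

Dividing 1287 by 147 gives quotient 8 and remainder 111.
(52 − 111) mod 147 = 88.

88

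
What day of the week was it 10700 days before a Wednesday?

10700 − 1528·7 = 4, so 10700 ≡ 4 (mod 7).
Wednesday − 4 days → Saturday.

Saturday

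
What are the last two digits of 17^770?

49

Successive squares of 17 mod 100: 17^1≡17, 17^2≡89, 17^4≡21, 17^8≡41, 17^16≡81, 17^32≡61, 17^64≡21, 17^128≡41, 17^256≡81, 17^512≡61.
Since 770 = 2 + 256 + 512 in binary, 17^770 ≡ 89·81·61 ≡ 49 (mod 100).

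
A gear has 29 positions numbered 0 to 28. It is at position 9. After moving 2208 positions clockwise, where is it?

13

2208 − 76·29 = 4, so 2208 ≡ 4 (mod 29).
(9 + 4) mod 29 = 13.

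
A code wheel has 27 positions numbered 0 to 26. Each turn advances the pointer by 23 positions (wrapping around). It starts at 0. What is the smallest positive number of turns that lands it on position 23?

1

The inverse of 23 mod 27 is 20 (since 23·20 = 460 ≡ 1).
So x ≡ 20·23 = 460 ≡ 1 (mod 27).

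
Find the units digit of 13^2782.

9

Powers of 3 mod 10 repeat with period 4: 3, 9, 7, 1.
2782 leaves remainder 2 on division by 4, so 13^2782 ends in 9.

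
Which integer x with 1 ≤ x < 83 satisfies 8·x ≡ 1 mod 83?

83 = 10·8 + 3
8 = 2·3 + 2
3 = 1·2 + 1
2 = 2·1 + 0
Back-substituting gives 8·52 ≡ 1 (mod 83).

52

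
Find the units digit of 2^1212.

Last digits of 2^n: 2, 4, 8, 6 (period 4).
1212 leaves remainder 0 on division by 4, so 2^1212 ends in 6.

6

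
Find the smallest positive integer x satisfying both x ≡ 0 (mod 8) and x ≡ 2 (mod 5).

32

Since 5·5 ≡ 1 (mod 8), take x = 2 + 5·((0−2)·5 mod 8) = 2 + 5·6 = 32.
Check: 32 mod 8 = 0, 32 mod 5 = 2.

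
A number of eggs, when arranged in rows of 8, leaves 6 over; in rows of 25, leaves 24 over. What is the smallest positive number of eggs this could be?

x ≡ 6 (mod 8) gives x ∈ {6, 14, 22, 30, 38, 46, 54, 62, …}.
The first of these with x mod 25 = 24 is 174.

174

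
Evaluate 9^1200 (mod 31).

1

Square-and-reduce mod 31: 9^1≡9, 9^2≡19, 9^4≡20, 9^8≡28, 9^16≡9, 9^32≡19, 9^64≡20, 9^128≡28, 9^256≡9, 9^512≡19, 9^1024≡20.
Since 1200 = 16 + 32 + 128 + 1024 in binary, 9^1200 ≡ 9·19·28·20 ≡ 1 (mod 31).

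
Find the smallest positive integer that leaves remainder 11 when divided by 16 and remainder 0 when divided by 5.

Since 5·13 ≡ 1 (mod 16), take x = 0 + 5·((11−0)·13 mod 16) = 0 + 5·15 = 75.
Check: 75 mod 16 = 11, 75 mod 5 = 0.

75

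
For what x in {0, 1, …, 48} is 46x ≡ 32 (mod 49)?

The inverse of 46 mod 49 is 16 (since 46·16 = 736 ≡ 1).
Multiplying both sides by 16: x ≡ 16·32 = 512 ≡ 22 (mod 49).

22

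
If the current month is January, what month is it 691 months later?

691 = 57·12 + 7, so 691 mod 12 = 7.
January + 7 months → August.

August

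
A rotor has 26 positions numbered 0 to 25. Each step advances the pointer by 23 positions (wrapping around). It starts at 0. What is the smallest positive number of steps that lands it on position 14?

The inverse of 23 mod 26 is 17 (since 23·17 = 391 ≡ 1).
Multiplying both sides by 17: x ≡ 17·14 = 238 ≡ 4 (mod 26).

4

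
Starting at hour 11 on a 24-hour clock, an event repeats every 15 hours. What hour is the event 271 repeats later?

20

271·15 = 4065.
4065 − 169·24 = 9, so 4065 ≡ 9 (mod 24).
(11 + 9) mod 24 = 20.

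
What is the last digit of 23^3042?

9

Powers of 3 mod 10 repeat with period 4: 3, 9, 7, 1.
3042 leaves remainder 2 on division by 4, so 23^3042 ends in 9.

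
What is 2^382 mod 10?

Powers of 2 mod 10 repeat with period 4: 2, 4, 8, 6.
382 leaves remainder 2 on division by 4, so 2^382 ends in 4.

4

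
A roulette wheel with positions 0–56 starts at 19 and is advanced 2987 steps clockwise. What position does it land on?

2987 mod 57 = 23 (since 52·57 = 2964).
(19 + 23) mod 57 = 42.

42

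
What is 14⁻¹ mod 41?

14·3 = 42 = 1·41 + 1, so 14⁻¹ ≡ 3 (mod 41).

3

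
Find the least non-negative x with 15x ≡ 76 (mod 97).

The inverse of 15 mod 97 is 13 (since 15·13 = 195 ≡ 1).
So x ≡ 13·76 = 988 ≡ 18 (mod 97).
Check: 15·18 = 270 = 2·97 + 76.

18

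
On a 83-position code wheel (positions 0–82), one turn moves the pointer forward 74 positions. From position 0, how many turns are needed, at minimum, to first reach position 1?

83 = 1·74 + 9
74 = 8·9 + 2
9 = 4·2 + 1
2 = 2·1 + 0
Back-substituting gives 74·46 ≡ 1 (mod 83).

46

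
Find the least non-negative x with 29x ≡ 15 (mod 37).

12

29⁻¹ ≡ 23 (mod 37) because 29·23 = 667 = 18·37 + 1.
So x ≡ 23·15 = 345 ≡ 12 (mod 37).
Check: 29·12 = 348 = 9·37 + 15.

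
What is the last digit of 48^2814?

4

Powers of 8 mod 10 repeat with period 4: 8, 4, 2, 6.
2814 leaves remainder 2 on division by 4, so 48^2814 ends in 4.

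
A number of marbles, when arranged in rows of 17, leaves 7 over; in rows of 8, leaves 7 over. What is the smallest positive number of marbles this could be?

x ≡ 7 (mod 8) gives x ∈ {7}.
The first of these with x mod 17 = 7 is 7.

7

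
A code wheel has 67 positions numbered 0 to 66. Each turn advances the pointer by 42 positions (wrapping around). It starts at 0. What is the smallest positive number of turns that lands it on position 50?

42⁻¹ ≡ 8 (mod 67) because 42·8 = 336 = 5·67 + 1.
So x ≡ 8·50 = 400 ≡ 65 (mod 67).

65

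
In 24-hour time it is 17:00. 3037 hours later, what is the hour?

3037 = 126·24 + 13, so 3037 mod 24 = 13.
(17 + 13) mod 24 = 6.

6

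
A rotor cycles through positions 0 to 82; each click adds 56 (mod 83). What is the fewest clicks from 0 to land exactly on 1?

43

56·43 = 2408 = 29·83 + 1, so 56⁻¹ ≡ 43 (mod 83).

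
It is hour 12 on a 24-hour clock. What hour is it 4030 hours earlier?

14

4030 − 167·24 = 22, so 4030 ≡ 22 (mod 24).
(12 − 22) mod 24 = 14.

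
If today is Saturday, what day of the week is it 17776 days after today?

17776 = 2539·7 + 3, so 17776 mod 7 = 3.
Saturday + 3 days → Tuesday.

Tuesday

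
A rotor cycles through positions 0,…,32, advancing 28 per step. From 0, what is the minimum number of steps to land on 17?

28⁻¹ ≡ 13 (mod 33) because 28·13 = 364 = 11·33 + 1.
Multiplying both sides by 13: x ≡ 13·17 = 221 ≡ 23 (mod 33).
Check: 28·23 = 644 = 19·33 + 17.

23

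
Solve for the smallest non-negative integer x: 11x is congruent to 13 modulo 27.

11⁻¹ ≡ 5 (mod 27) because 11·5 = 55 = 2·27 + 1.
Multiplying both sides by 5: x ≡ 5·13 = 65 ≡ 11 (mod 27).

11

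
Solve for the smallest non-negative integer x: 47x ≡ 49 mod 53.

36

The inverse of 47 mod 53 is 44 (since 47·44 = 2068 ≡ 1).
So x ≡ 44·49 = 2156 ≡ 36 (mod 53).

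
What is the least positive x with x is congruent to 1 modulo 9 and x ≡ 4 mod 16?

x ≡ 1 (mod 9) gives x ∈ {1, 10, 19, 28, 37, 46, 55, 64, …}.
The first of these with x mod 16 = 4 is 100.

100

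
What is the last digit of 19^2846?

Powers of 9 mod 10 repeat with period 2: 9, 1.
2846 mod 2 = 0, so the last digit matches 9^2 = 1.

1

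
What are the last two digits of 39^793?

Successive squares of 39 mod 100: 39^1≡39, 39^2≡21, 39^4≡41, 39^8≡81, 39^16≡61, 39^32≡21, 39^64≡41, 39^128≡81, 39^256≡61, 39^512≡21.
793 = 1 + 8 + 16 + 256 + 512, so 39^793 ≡ 39·81·61·61·21 ≡ 19 (mod 100).

19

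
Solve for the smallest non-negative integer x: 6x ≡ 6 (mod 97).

The inverse of 6 mod 97 is 81 (since 6·81 = 486 ≡ 1).
So x ≡ 81·6 = 486 ≡ 1 (mod 97).
Check: 6·1 = 6 = 0·97 + 6.

1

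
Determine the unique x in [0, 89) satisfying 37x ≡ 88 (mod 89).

37⁻¹ ≡ 77 (mod 89) because 37·77 = 2849 = 32·89 + 1.
So x ≡ 77·88 = 6776 ≡ 12 (mod 89).

12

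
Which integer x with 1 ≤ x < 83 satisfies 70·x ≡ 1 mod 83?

70·51 = 3570 = 43·83 + 1, so 70⁻¹ ≡ 51 (mod 83).

51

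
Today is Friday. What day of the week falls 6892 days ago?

6892 − 984·7 = 4, so 6892 ≡ 4 (mod 7).
Friday − 4 days → Monday.

Monday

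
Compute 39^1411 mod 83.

Square-and-reduce mod 83: 39^1≡39, 39^2≡27, 39^4≡65, 39^8≡75, 39^16≡64, 39^32≡29, 39^64≡11, 39^128≡38, 39^256≡33, 39^512≡10, 39^1024≡17.
Since 1411 = 1 + 2 + 128 + 256 + 1024 in binary, 39^1411 ≡ 39·27·38·33·17 ≡ 6 (mod 83).

6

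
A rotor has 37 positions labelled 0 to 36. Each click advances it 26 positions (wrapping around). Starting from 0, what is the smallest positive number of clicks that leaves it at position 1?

10

26·10 = 260 = 7·37 + 1, so 26⁻¹ ≡ 10 (mod 37).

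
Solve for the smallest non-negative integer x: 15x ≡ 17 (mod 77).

15⁻¹ ≡ 36 (mod 77) because 15·36 = 540 = 7·77 + 1.
Multiplying both sides by 36: x ≡ 36·17 = 612 ≡ 73 (mod 77).
Check: 15·73 = 1095 = 14·77 + 17.

73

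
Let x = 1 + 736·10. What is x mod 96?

736·10 = 7360.
7360 − 76·96 = 64, so 7360 ≡ 64 (mod 96).
(1 + 64) mod 96 = 65.

65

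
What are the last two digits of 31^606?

Square-and-reduce mod 100: 31^1≡31, 31^2≡61, 31^4≡21, 31^8≡41, 31^16≡81, 31^32≡61, 31^64≡21, 31^128≡41, 31^256≡81, 31^512≡61.
Since 606 = 2 + 4 + 8 + 16 + 64 + 512 in binary, 31^606 ≡ 61·21·41·81·21·61 ≡ 81 (mod 100).

81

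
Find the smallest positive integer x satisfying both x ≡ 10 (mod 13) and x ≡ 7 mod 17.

75

x ≡ 10 (mod 13) gives x ∈ {10, 23, 36, 49, 62, 75}.
The first of these with x mod 17 = 7 is 75.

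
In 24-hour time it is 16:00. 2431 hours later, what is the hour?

2431 − 101·24 = 7, so 2431 ≡ 7 (mod 24).
(16 + 7) mod 24 = 23.

23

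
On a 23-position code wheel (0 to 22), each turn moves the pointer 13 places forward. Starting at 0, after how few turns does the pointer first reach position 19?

13⁻¹ ≡ 16 (mod 23) because 13·16 = 208 = 9·23 + 1.
Multiplying both sides by 16: x ≡ 16·19 = 304 ≡ 5 (mod 23).

5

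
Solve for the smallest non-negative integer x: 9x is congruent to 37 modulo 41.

The inverse of 9 mod 41 is 32 (since 9·32 = 288 ≡ 1).
So x ≡ 32·37 = 1184 ≡ 36 (mod 41).
Check: 9·36 = 324 = 7·41 + 37.

36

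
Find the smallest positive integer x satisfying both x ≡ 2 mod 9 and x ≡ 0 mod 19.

38

x ≡ 2 (mod 9) gives x ∈ {2, 11, 20, 29, 38}.
The first of these with x mod 19 = 0 is 38.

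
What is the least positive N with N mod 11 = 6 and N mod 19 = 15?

72

x ≡ 6 (mod 11) gives x ∈ {6, 17, 28, 39, 50, 61, 72}.
The first of these with x mod 19 = 15 is 72.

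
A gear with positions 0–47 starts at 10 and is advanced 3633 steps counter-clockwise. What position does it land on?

3633 mod 48 = 33 (since 75·48 = 3600).
(10 − 33) mod 48 = 25.

25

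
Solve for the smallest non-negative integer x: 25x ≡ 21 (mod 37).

The inverse of 25 mod 37 is 3 (since 25·3 = 75 ≡ 1).
Multiplying both sides by 3: x ≡ 3·21 = 63 ≡ 26 (mod 37).

26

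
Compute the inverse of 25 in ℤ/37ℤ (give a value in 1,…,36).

3

25·3 = 75 = 2·37 + 1, so 25⁻¹ ≡ 3 (mod 37).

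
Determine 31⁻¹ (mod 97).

72

97 = 3·31 + 4
31 = 7·4 + 3
4 = 1·3 + 1
3 = 3·1 + 0
Back-substituting gives 31·72 ≡ 1 (mod 97).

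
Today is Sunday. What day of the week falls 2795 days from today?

Tuesday

2795 = 399·7 + 2, so 2795 mod 7 = 2.
Sunday + 2 days → Tuesday.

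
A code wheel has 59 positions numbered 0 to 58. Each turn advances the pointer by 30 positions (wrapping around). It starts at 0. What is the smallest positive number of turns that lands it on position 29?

The inverse of 30 mod 59 is 2 (since 30·2 = 60 ≡ 1).
Multiplying both sides by 2: x ≡ 2·29 = 58 ≡ 58 (mod 59).

58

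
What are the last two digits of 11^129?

By repeated squaring mod 100: 11^1≡11, 11^2≡21, 11^4≡41, 11^8≡81, 11^16≡61, 11^32≡21, 11^64≡41, 11^128≡81.
129 = 1 + 128, so 11^129 ≡ 11·81 ≡ 91 (mod 100).

91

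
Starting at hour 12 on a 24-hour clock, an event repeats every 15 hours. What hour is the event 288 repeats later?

288·15 = 4320.
Dividing 4320 by 24 gives quotient 180 and remainder 0.
(12 + 0) mod 24 = 12.

12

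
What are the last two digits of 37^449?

Successive squares of 37 mod 100: 37^1≡37, 37^2≡69, 37^4≡61, 37^8≡21, 37^16≡41, 37^32≡81, 37^64≡61, 37^128≡21, 37^256≡41.
Since 449 = 1 + 64 + 128 + 256 in binary, 37^449 ≡ 37·61·21·41 ≡ 77 (mod 100).

77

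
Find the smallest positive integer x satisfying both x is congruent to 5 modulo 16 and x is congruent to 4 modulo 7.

53

x ≡ 4 (mod 7) gives x ∈ {4, 11, 18, 25, 32, 39, 46, 53}.
The first of these with x mod 16 = 5 is 53.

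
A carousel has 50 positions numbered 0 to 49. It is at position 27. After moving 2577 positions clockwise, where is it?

2577 = 51·50 + 27, so 2577 mod 50 = 27.
(27 + 27) mod 50 = 4.

4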